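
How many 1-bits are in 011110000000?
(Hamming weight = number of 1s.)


Counting 1s in 011110000000

4


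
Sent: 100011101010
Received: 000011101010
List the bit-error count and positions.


XOR: 100000000000

1 error(s) at position(s): 0


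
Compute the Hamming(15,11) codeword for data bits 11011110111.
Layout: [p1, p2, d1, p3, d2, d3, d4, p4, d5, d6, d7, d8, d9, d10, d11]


Parity bits: p1=1, p2=0, p3=1, p4=0

101110101110111


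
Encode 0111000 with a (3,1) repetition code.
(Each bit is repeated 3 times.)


Each bit -> 3 copies

000111111111000000000


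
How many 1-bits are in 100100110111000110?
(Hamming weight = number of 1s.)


Counting 1s in 100100110111000110

9


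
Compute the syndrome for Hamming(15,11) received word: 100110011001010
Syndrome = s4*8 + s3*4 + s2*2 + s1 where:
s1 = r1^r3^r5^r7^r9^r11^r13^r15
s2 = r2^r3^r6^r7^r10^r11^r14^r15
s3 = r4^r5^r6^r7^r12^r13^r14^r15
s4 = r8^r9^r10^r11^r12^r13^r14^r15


s1=1, s2=1, s3=0, s4=0

Syndrome = 3 (error at position 3)


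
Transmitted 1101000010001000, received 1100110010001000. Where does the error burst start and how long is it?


XOR: 0001110000000000

Burst at position 3, length 3


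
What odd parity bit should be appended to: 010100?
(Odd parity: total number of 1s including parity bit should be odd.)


Number of 1s in data: 2
Parity bit: 1

1


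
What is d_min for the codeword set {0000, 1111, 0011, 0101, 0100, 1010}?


Comparing all pairs, minimum distance: 1
Can detect 0 errors, correct 0 errors

1


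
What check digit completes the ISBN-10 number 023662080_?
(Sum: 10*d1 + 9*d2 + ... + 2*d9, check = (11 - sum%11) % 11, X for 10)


Weighted sum: 154
154 mod 11 = 0

Check digit: 0


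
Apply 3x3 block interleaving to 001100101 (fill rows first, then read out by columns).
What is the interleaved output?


Matrix:
  001
  100
  101
Read columns: 011000101

011000101


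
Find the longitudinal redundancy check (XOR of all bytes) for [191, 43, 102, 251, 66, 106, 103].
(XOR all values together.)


XOR chain: 191 ^ 43 ^ 102 ^ 251 ^ 66 ^ 106 ^ 103 = 70

70


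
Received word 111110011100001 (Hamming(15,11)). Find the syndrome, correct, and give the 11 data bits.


Syndrome = 5: error at position 5

Data: 10001100001 (corrected bit 5)


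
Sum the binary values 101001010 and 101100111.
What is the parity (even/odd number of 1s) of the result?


101001010 = 330
101100111 = 359
Sum = 689 = 1010110001
1s count = 5

odd parity (5 ones in 1010110001)


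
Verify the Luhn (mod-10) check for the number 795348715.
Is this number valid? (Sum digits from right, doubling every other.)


Luhn sum = 52
52 mod 10 = 2

Invalid (Luhn sum mod 10 = 2)


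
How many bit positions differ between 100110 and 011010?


XOR: 111100
Count of 1s: 4

4


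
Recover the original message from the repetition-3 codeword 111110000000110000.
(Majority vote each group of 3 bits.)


Groups: 111, 110, 000, 000, 110, 000
Majority votes: 110010

110010


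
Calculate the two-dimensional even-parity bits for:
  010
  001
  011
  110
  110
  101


Row parities: 110000
Column parities: 101

Row P: 110000, Col P: 101, Corner: 0


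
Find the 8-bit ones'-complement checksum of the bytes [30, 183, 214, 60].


Sum = 487 mod 256 = 231
Complement = 24

24


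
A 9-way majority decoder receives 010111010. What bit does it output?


Ones: 5 out of 9
Threshold: 5

1 (5/9 voted 1)


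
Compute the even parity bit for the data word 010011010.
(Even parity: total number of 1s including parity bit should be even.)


Number of 1s in data: 4
Parity bit: 0

0


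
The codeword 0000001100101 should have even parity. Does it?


Number of 1s: 4

Yes, parity is correct (4 ones)


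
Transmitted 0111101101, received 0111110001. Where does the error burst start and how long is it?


XOR: 0000011100

Burst at position 5, length 3


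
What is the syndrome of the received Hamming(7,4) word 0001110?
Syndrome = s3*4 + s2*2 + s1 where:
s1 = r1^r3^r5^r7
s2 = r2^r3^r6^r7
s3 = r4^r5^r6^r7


s1=1, s2=1, s3=1

Syndrome = 7 (error at position 7)


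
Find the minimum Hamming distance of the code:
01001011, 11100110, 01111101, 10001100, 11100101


Comparing all pairs, minimum distance: 2
Can detect 1 errors, correct 0 errors

2


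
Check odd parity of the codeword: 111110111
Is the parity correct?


Number of 1s: 8

No, parity error (8 ones)


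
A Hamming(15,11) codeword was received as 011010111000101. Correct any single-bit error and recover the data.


Syndrome = 0: no error detected

Data: 11011000101 (no errors)


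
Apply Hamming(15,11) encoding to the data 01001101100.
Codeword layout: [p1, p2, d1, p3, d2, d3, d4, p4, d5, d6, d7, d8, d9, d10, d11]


Parity bits: p1=1, p2=1, p3=1, p4=0

110110001101100


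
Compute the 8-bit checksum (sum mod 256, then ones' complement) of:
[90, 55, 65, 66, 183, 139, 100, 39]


Sum = 737 mod 256 = 225
Complement = 30

30


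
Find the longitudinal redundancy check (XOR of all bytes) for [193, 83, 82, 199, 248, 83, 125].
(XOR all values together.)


XOR chain: 193 ^ 83 ^ 82 ^ 199 ^ 248 ^ 83 ^ 125 = 209

209


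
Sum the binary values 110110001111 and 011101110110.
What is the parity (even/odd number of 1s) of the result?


110110001111 = 3471
011101110110 = 1910
Sum = 5381 = 1010100000101
1s count = 5

odd parity (5 ones in 1010100000101)


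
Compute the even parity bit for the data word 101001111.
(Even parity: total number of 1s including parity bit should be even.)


Number of 1s in data: 6
Parity bit: 0

0


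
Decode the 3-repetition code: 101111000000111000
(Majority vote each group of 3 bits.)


Groups: 101, 111, 000, 000, 111, 000
Majority votes: 110010

110010


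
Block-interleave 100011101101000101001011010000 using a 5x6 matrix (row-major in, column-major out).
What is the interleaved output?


Matrix:
  100011
  101101
  000101
  001011
  010000
Read columns: 110000000101010011001001011110

110000000101010011001001011110


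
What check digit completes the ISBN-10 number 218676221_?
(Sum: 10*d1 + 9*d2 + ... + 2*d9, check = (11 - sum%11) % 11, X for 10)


Weighted sum: 223
223 mod 11 = 3

Check digit: 8


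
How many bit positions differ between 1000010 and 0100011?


XOR: 1100001
Count of 1s: 3

3


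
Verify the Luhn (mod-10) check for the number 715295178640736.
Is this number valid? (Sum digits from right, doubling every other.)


Luhn sum = 68
68 mod 10 = 8

Invalid (Luhn sum mod 10 = 8)


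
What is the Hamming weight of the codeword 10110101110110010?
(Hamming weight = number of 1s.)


Counting 1s in 10110101110110010

10


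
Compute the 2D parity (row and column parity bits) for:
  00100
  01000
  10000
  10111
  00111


Row parities: 11101
Column parities: 01100

Row P: 11101, Col P: 01100, Corner: 0


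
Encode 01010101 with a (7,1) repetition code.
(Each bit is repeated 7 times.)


Each bit -> 7 copies

00000001111111000000011111110000000111111100000001111111


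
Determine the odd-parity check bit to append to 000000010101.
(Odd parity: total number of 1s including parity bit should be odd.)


Number of 1s in data: 3
Parity bit: 0

0


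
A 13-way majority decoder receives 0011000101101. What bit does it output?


Ones: 6 out of 13
Threshold: 7

0 (6/13 voted 1)


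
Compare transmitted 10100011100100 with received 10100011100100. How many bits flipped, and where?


XOR: 00000000000000

0 errors (received matches sent)


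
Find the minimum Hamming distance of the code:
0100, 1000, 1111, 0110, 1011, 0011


Comparing all pairs, minimum distance: 1
Can detect 0 errors, correct 0 errors

1


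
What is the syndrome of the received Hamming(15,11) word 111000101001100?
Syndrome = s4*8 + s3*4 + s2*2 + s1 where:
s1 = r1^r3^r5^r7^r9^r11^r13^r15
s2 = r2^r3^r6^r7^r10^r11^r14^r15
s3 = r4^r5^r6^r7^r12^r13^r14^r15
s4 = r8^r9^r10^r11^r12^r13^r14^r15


s1=1, s2=1, s3=1, s4=1

Syndrome = 15 (error at position 15)


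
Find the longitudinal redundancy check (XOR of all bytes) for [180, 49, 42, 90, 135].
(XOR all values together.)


XOR chain: 180 ^ 49 ^ 42 ^ 90 ^ 135 = 114

114


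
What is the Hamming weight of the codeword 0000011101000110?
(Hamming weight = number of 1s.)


Counting 1s in 0000011101000110

6


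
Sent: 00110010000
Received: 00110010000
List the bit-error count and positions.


XOR: 00000000000

0 errors (received matches sent)


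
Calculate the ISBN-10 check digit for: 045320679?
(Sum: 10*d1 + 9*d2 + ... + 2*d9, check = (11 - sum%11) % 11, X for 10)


Weighted sum: 172
172 mod 11 = 7

Check digit: 4


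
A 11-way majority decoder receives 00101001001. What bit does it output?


Ones: 4 out of 11
Threshold: 6

0 (4/11 voted 1)


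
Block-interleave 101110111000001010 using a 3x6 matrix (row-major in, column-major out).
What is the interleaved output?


Matrix:
  101110
  111000
  001010
Read columns: 110010111100101000

110010111100101000


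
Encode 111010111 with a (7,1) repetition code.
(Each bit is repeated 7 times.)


Each bit -> 7 copies

111111111111111111111000000011111110000000111111111111111111111


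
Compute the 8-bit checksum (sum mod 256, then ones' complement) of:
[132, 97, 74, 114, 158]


Sum = 575 mod 256 = 63
Complement = 192

192


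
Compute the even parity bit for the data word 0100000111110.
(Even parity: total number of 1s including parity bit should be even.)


Number of 1s in data: 6
Parity bit: 0

0


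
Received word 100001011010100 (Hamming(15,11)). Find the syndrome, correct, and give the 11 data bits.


Syndrome = 0: no error detected

Data: 00101010100 (no errors)


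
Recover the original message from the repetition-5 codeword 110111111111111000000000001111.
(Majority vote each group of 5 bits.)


Groups: 11011, 11111, 11111, 00000, 00000, 01111
Majority votes: 111001

111001


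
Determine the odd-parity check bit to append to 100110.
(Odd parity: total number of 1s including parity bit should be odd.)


Number of 1s in data: 3
Parity bit: 0

0


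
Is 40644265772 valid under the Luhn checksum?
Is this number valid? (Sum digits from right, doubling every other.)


Luhn sum = 47
47 mod 10 = 7

Invalid (Luhn sum mod 10 = 7)


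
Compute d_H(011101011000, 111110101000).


XOR: 100011110000
Count of 1s: 5

5


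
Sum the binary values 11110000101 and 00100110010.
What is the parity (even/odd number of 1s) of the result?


11110000101 = 1925
00100110010 = 306
Sum = 2231 = 100010110111
1s count = 7

odd parity (7 ones in 100010110111)


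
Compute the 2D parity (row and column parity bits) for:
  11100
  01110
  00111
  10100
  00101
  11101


Row parities: 111000
Column parities: 11001

Row P: 111000, Col P: 11001, Corner: 1


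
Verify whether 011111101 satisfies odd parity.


Number of 1s: 7

Yes, parity is correct (7 ones)


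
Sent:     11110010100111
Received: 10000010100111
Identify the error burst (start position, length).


XOR: 01110000000000

Burst at position 1, length 3


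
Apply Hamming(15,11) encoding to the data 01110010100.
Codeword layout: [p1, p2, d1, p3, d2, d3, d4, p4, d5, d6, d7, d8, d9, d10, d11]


Parity bits: p1=0, p2=1, p3=0, p4=0

010011100010100


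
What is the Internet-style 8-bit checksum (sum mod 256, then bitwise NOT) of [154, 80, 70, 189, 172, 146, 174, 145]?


Sum = 1130 mod 256 = 106
Complement = 149

149


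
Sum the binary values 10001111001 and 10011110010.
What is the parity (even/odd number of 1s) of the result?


10001111001 = 1145
10011110010 = 1266
Sum = 2411 = 100101101011
1s count = 7

odd parity (7 ones in 100101101011)


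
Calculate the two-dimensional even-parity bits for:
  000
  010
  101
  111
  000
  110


Row parities: 010100
Column parities: 110

Row P: 010100, Col P: 110, Corner: 0


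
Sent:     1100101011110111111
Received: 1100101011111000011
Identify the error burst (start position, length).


XOR: 0000000000001111100

Burst at position 12, length 5


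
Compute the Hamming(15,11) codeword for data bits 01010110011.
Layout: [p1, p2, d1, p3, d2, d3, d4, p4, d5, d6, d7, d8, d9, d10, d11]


Parity bits: p1=0, p2=1, p3=0, p4=0

010010100110011


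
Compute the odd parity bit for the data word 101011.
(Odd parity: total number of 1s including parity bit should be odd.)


Number of 1s in data: 4
Parity bit: 1

1


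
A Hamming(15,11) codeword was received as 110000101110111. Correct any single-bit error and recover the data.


Syndrome = 0: no error detected

Data: 00011110111 (no errors)


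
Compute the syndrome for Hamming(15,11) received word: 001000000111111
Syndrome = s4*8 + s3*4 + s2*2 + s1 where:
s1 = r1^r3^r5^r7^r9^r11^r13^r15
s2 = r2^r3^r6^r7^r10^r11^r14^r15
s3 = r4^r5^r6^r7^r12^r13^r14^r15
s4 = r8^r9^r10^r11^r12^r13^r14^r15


s1=0, s2=1, s3=0, s4=0

Syndrome = 2 (error at position 2)


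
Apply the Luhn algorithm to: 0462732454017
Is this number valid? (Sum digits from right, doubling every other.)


Luhn sum = 63
63 mod 10 = 3

Invalid (Luhn sum mod 10 = 3)


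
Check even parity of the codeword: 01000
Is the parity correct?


Number of 1s: 1

No, parity error (1 ones)


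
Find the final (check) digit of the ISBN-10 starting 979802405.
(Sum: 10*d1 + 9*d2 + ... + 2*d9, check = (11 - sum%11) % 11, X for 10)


Weighted sum: 317
317 mod 11 = 9

Check digit: 2


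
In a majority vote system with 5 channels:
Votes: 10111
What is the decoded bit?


Ones: 4 out of 5
Threshold: 3

1 (4/5 voted 1)


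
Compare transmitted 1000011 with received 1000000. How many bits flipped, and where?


XOR: 0000011

2 error(s) at position(s): 5, 6


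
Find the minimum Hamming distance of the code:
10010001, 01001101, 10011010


Comparing all pairs, minimum distance: 3
Can detect 2 errors, correct 1 errors

3


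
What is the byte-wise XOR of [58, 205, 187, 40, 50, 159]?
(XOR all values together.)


XOR chain: 58 ^ 205 ^ 187 ^ 40 ^ 50 ^ 159 = 201

201


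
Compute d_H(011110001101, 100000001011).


XOR: 111110000110
Count of 1s: 7

7


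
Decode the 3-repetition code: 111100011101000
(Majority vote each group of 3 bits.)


Groups: 111, 100, 011, 101, 000
Majority votes: 10110

10110


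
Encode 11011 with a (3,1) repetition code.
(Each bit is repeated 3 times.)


Each bit -> 3 copies

111111000111111


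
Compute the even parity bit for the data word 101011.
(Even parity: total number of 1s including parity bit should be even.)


Number of 1s in data: 4
Parity bit: 0

0


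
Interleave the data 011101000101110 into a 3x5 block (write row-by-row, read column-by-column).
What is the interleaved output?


Matrix:
  01110
  10001
  01110
Read columns: 010101101101010

010101101101010


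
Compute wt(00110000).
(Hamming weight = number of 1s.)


Counting 1s in 00110000

2


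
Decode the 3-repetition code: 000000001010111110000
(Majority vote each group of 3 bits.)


Groups: 000, 000, 001, 010, 111, 110, 000
Majority votes: 0000110

0000110


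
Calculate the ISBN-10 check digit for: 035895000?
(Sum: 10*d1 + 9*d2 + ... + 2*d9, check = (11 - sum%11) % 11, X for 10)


Weighted sum: 202
202 mod 11 = 4

Check digit: 7


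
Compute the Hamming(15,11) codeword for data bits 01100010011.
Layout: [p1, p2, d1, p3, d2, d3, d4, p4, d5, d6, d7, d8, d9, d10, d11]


Parity bits: p1=1, p2=0, p3=0, p4=1

100011010010011


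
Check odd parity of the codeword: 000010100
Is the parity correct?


Number of 1s: 2

No, parity error (2 ones)


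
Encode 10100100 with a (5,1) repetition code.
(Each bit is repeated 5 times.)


Each bit -> 5 copies

1111100000111110000000000111110000000000


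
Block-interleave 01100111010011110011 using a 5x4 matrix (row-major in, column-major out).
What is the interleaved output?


Matrix:
  0110
  0111
  0100
  1111
  0011
Read columns: 00010111101101101011

00010111101101101011


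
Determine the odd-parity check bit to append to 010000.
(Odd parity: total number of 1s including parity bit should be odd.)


Number of 1s in data: 1
Parity bit: 0

0


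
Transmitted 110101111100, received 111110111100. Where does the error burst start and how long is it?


XOR: 001011000000

Burst at position 2, length 4


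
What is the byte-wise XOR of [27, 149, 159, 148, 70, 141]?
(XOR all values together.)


XOR chain: 27 ^ 149 ^ 159 ^ 148 ^ 70 ^ 141 = 78

78


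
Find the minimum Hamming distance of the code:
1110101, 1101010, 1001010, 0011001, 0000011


Comparing all pairs, minimum distance: 1
Can detect 0 errors, correct 0 errors

1


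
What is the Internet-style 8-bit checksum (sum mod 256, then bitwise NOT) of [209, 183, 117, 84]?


Sum = 593 mod 256 = 81
Complement = 174

174


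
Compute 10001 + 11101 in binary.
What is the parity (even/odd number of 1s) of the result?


10001 = 17
11101 = 29
Sum = 46 = 101110
1s count = 4

even parity (4 ones in 101110)


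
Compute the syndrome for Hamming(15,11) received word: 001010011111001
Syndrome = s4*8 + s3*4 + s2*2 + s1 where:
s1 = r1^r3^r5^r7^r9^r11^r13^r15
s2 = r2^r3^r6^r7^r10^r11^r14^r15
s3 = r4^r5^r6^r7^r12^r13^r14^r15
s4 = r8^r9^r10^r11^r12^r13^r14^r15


s1=1, s2=0, s3=1, s4=0

Syndrome = 5 (error at position 5)


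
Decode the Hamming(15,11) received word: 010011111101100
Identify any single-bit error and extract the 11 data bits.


Syndrome = 12: error at position 12

Data: 01111100100 (corrected bit 12)


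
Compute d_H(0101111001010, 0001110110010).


XOR: 0100001111000
Count of 1s: 5

5


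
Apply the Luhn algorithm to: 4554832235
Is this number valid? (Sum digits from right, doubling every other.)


Luhn sum = 45
45 mod 10 = 5

Invalid (Luhn sum mod 10 = 5)


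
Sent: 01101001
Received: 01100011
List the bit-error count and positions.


XOR: 00001010

2 error(s) at position(s): 4, 6


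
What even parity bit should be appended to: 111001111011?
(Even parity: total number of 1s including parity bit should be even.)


Number of 1s in data: 9
Parity bit: 1

1


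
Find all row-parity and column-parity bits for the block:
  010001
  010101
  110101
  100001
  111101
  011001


Row parities: 010011
Column parities: 110100

Row P: 010011, Col P: 110100, Corner: 1


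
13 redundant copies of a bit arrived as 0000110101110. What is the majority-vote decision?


Ones: 6 out of 13
Threshold: 7

0 (6/13 voted 1)


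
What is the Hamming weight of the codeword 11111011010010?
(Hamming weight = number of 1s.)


Counting 1s in 11111011010010

9


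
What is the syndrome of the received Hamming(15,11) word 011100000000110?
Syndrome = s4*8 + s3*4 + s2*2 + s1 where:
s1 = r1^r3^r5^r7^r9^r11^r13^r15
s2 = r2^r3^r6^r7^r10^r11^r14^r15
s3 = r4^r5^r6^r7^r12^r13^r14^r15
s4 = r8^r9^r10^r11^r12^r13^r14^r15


s1=0, s2=1, s3=1, s4=0

Syndrome = 6 (error at position 6)


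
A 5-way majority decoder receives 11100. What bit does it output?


Ones: 3 out of 5
Threshold: 3

1 (3/5 voted 1)


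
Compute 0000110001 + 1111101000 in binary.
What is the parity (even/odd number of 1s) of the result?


0000110001 = 49
1111101000 = 1000
Sum = 1049 = 10000011001
1s count = 4

even parity (4 ones in 10000011001)


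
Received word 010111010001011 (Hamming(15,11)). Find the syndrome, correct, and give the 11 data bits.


Syndrome = 0: no error detected

Data: 01100001011 (no errors)


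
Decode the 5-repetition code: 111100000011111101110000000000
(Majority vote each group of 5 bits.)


Groups: 11110, 00000, 11111, 10111, 00000, 00000
Majority votes: 101100

101100


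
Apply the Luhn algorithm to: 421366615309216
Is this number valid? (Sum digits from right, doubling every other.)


Luhn sum = 62
62 mod 10 = 2

Invalid (Luhn sum mod 10 = 2)


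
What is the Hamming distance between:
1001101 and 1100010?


XOR: 0101111
Count of 1s: 5

5


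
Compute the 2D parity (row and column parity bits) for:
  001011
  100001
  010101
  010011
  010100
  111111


Row parities: 101100
Column parities: 000111

Row P: 101100, Col P: 000111, Corner: 1


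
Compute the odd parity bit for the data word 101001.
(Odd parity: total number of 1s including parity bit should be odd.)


Number of 1s in data: 3
Parity bit: 0

0


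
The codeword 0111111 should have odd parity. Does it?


Number of 1s: 6

No, parity error (6 ones)


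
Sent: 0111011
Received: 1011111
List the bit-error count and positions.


XOR: 1100100

3 error(s) at position(s): 0, 1, 4


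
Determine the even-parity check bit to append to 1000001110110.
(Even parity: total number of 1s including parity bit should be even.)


Number of 1s in data: 6
Parity bit: 0

0


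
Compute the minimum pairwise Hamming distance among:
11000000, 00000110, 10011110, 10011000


Comparing all pairs, minimum distance: 2
Can detect 1 errors, correct 0 errors

2


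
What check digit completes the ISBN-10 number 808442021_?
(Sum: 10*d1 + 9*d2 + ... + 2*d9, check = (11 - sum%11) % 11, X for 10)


Weighted sum: 214
214 mod 11 = 5

Check digit: 6


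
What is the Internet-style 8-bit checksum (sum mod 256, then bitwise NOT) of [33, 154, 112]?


Sum = 299 mod 256 = 43
Complement = 212

212


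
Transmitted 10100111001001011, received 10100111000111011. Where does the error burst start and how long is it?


XOR: 00000000001110000

Burst at position 10, length 3


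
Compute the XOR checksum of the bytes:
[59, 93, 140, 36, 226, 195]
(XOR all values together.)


XOR chain: 59 ^ 93 ^ 140 ^ 36 ^ 226 ^ 195 = 239

239


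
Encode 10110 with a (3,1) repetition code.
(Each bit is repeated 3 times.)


Each bit -> 3 copies

111000111111000


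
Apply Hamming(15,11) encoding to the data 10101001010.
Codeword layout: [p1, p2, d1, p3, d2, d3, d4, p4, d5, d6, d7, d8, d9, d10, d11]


Parity bits: p1=0, p2=1, p3=1, p4=1

011101011001010


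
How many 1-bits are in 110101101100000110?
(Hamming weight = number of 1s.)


Counting 1s in 110101101100000110

9


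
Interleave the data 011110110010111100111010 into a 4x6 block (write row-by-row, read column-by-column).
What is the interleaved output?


Matrix:
  011110
  110010
  111100
  111010
Read columns: 011111111011101011010000

011111111011101011010000


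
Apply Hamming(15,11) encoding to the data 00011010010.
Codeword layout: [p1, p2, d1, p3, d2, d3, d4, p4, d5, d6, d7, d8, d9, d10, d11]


Parity bits: p1=1, p2=1, p3=0, p4=1

110000111010010


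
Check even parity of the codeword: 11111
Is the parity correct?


Number of 1s: 5

No, parity error (5 ones)


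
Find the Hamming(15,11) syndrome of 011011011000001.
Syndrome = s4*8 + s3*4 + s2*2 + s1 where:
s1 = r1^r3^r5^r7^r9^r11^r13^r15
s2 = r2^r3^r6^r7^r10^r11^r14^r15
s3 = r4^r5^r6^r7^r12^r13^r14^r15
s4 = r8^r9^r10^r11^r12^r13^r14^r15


s1=0, s2=0, s3=1, s4=1

Syndrome = 12 (error at position 12)


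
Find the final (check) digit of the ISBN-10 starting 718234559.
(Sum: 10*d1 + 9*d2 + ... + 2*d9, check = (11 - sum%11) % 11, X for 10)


Weighted sum: 248
248 mod 11 = 6

Check digit: 5


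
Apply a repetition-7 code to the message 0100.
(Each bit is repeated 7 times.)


Each bit -> 7 copies

0000000111111100000000000000


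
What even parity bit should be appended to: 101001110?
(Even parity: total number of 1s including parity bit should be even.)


Number of 1s in data: 5
Parity bit: 1

1


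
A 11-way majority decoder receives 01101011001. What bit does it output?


Ones: 6 out of 11
Threshold: 6

1 (6/11 voted 1)


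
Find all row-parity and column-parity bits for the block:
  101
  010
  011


Row parities: 010
Column parities: 100

Row P: 010, Col P: 100, Corner: 1


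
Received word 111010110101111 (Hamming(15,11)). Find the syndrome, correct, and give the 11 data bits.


Syndrome = 0: no error detected

Data: 11010101111 (no errors)


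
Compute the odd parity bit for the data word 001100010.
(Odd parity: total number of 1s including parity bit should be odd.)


Number of 1s in data: 3
Parity bit: 0

0


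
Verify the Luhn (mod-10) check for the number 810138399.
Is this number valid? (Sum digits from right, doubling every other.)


Luhn sum = 43
43 mod 10 = 3

Invalid (Luhn sum mod 10 = 3)


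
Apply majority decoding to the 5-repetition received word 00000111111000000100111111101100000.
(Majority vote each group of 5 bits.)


Groups: 00000, 11111, 10000, 00100, 11111, 11011, 00000
Majority votes: 0100110

0100110


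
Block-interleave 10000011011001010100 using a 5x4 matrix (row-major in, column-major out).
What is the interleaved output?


Matrix:
  1000
  0011
  0110
  0101
  0100
Read columns: 10000001110110001010

10000001110110001010


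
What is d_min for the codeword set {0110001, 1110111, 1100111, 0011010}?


Comparing all pairs, minimum distance: 1
Can detect 0 errors, correct 0 errors

1


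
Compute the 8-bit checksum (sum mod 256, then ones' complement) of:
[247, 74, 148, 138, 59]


Sum = 666 mod 256 = 154
Complement = 101

101


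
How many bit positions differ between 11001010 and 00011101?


XOR: 11010111
Count of 1s: 6

6


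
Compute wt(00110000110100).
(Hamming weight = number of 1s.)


Counting 1s in 00110000110100

5


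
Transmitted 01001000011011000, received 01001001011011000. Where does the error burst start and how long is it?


XOR: 00000001000000000

Burst at position 7, length 1


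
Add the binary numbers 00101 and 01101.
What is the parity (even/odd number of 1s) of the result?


00101 = 5
01101 = 13
Sum = 18 = 10010
1s count = 2

even parity (2 ones in 10010)


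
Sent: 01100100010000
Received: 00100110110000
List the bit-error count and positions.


XOR: 01000010100000

3 error(s) at position(s): 1, 6, 8


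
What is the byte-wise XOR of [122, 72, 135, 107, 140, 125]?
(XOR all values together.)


XOR chain: 122 ^ 72 ^ 135 ^ 107 ^ 140 ^ 125 = 47

47


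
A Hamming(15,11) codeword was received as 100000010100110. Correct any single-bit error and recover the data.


Syndrome = 0: no error detected

Data: 00000100110 (no errors)


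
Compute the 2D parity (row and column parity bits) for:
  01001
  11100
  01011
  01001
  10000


Row parities: 01101
Column parities: 00111

Row P: 01101, Col P: 00111, Corner: 1


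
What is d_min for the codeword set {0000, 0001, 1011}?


Comparing all pairs, minimum distance: 1
Can detect 0 errors, correct 0 errors

1


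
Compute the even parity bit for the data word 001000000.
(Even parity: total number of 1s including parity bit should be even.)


Number of 1s in data: 1
Parity bit: 1

1


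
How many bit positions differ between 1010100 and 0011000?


XOR: 1001100
Count of 1s: 3

3


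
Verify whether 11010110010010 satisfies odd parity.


Number of 1s: 7

Yes, parity is correct (7 ones)


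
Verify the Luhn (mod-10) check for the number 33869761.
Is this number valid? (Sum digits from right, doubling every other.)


Luhn sum = 42
42 mod 10 = 2

Invalid (Luhn sum mod 10 = 2)


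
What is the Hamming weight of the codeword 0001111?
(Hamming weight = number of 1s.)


Counting 1s in 0001111

4


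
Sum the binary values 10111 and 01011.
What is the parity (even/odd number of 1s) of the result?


10111 = 23
01011 = 11
Sum = 34 = 100010
1s count = 2

even parity (2 ones in 100010)


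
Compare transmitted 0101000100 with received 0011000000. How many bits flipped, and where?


XOR: 0110000100

3 error(s) at position(s): 1, 2, 7


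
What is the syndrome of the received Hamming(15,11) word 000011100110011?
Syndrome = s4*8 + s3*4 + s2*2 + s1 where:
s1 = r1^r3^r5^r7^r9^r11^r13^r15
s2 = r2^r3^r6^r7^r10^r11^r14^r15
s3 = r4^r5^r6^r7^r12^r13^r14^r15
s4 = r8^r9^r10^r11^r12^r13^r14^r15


s1=0, s2=0, s3=1, s4=0

Syndrome = 4 (error at position 4)


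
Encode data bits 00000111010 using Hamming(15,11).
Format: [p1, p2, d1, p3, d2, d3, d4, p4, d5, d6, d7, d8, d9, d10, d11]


Parity bits: p1=1, p2=1, p3=0, p4=0

110000000111010


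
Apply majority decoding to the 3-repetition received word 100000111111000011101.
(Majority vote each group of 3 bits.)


Groups: 100, 000, 111, 111, 000, 011, 101
Majority votes: 0011011

0011011


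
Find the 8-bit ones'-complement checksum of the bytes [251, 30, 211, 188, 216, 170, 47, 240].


Sum = 1353 mod 256 = 73
Complement = 182

182


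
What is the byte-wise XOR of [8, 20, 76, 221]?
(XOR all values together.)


XOR chain: 8 ^ 20 ^ 76 ^ 221 = 141

141


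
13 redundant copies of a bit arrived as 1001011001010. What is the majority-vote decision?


Ones: 6 out of 13
Threshold: 7

0 (6/13 voted 1)


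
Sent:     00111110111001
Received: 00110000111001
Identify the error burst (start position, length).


XOR: 00001110000000

Burst at position 4, length 3


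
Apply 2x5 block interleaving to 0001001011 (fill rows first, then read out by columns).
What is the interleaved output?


Matrix:
  00010
  01011
Read columns: 0001001101

0001001101


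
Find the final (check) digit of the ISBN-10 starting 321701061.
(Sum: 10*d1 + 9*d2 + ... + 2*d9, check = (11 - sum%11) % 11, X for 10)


Weighted sum: 130
130 mod 11 = 9

Check digit: 2


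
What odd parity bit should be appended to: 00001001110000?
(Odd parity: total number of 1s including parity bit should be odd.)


Number of 1s in data: 4
Parity bit: 1

1


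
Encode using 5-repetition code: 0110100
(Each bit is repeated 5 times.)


Each bit -> 5 copies

00000111111111100000111110000000000


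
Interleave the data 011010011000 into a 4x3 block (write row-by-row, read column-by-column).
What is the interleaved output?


Matrix:
  011
  010
  011
  000
Read columns: 000011101010

000011101010


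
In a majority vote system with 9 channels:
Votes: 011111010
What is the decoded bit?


Ones: 6 out of 9
Threshold: 5

1 (6/9 voted 1)


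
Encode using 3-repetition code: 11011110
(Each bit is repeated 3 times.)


Each bit -> 3 copies

111111000111111111111000


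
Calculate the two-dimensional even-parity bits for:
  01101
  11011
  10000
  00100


Row parities: 1011
Column parities: 00010

Row P: 1011, Col P: 00010, Corner: 1


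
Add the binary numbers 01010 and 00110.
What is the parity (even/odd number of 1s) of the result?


01010 = 10
00110 = 6
Sum = 16 = 10000
1s count = 1

odd parity (1 ones in 10000)


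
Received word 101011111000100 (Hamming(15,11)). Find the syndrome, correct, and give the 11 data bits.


Syndrome = 10: error at position 10

Data: 11111100100 (corrected bit 10)


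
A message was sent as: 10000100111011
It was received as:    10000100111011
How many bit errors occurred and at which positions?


XOR: 00000000000000

0 errors (received matches sent)


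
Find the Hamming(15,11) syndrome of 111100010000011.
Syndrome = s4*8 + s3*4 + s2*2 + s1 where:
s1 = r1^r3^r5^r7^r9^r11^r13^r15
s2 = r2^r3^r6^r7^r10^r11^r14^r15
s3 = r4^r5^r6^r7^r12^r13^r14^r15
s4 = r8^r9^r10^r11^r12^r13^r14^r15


s1=1, s2=0, s3=1, s4=1

Syndrome = 13 (error at position 13)


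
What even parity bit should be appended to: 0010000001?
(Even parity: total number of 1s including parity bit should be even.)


Number of 1s in data: 2
Parity bit: 0

0


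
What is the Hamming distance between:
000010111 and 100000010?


XOR: 100010101
Count of 1s: 4

4


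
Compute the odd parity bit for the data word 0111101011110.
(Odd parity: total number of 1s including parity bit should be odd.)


Number of 1s in data: 9
Parity bit: 0

0


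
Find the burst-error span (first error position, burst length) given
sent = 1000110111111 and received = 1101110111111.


XOR: 0101000000000

Burst at position 1, length 3


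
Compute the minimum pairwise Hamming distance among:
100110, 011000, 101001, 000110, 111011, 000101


Comparing all pairs, minimum distance: 1
Can detect 0 errors, correct 0 errors

1


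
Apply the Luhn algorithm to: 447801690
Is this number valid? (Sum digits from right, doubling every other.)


Luhn sum = 43
43 mod 10 = 3

Invalid (Luhn sum mod 10 = 3)


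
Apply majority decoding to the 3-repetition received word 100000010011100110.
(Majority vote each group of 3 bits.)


Groups: 100, 000, 010, 011, 100, 110
Majority votes: 000101

000101


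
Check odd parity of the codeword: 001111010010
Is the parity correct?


Number of 1s: 6

No, parity error (6 ones)


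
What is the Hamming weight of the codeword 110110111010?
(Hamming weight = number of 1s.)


Counting 1s in 110110111010

8


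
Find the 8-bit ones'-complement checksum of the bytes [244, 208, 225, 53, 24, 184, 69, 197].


Sum = 1204 mod 256 = 180
Complement = 75

75


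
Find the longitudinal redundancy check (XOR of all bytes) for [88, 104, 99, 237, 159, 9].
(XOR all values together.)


XOR chain: 88 ^ 104 ^ 99 ^ 237 ^ 159 ^ 9 = 40

40


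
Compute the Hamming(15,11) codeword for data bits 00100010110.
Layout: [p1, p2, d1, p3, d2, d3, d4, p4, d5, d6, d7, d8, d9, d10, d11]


Parity bits: p1=0, p2=1, p3=1, p4=1

010101010010110


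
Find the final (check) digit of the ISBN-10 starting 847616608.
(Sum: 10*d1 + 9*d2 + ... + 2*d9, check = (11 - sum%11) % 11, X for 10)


Weighted sum: 290
290 mod 11 = 4

Check digit: 7


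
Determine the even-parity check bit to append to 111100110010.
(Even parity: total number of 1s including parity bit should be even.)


Number of 1s in data: 7
Parity bit: 1

1


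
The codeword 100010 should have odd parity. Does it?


Number of 1s: 2

No, parity error (2 ones)


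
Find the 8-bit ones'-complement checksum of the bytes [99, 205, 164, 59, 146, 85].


Sum = 758 mod 256 = 246
Complement = 9

9


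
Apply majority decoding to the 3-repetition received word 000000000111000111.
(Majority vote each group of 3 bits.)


Groups: 000, 000, 000, 111, 000, 111
Majority votes: 000101

000101


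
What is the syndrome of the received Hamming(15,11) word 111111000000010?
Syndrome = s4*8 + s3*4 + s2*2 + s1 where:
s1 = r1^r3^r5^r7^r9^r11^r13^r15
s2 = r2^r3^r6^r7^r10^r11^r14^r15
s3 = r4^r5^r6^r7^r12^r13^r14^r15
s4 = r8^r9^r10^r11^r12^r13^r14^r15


s1=1, s2=0, s3=0, s4=1

Syndrome = 9 (error at position 9)


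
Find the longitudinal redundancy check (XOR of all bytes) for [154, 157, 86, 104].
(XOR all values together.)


XOR chain: 154 ^ 157 ^ 86 ^ 104 = 57

57


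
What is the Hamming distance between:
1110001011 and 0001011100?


XOR: 1111010111
Count of 1s: 8

8


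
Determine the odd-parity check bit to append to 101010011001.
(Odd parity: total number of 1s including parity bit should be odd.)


Number of 1s in data: 6
Parity bit: 1

1


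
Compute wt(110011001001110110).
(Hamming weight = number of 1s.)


Counting 1s in 110011001001110110

10


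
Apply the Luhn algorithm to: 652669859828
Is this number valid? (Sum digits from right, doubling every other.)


Luhn sum = 71
71 mod 10 = 1

Invalid (Luhn sum mod 10 = 1)


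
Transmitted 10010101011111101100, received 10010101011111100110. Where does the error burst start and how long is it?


XOR: 00000000000000001010

Burst at position 16, length 3


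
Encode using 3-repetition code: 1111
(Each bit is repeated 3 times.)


Each bit -> 3 copies

111111111111


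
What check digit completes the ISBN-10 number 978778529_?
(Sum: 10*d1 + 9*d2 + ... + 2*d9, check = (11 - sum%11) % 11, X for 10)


Weighted sum: 392
392 mod 11 = 7

Check digit: 4


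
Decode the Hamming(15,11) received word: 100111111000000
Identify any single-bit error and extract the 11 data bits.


Syndrome = 0: no error detected

Data: 01111000000 (no errors)


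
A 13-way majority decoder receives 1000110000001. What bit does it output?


Ones: 4 out of 13
Threshold: 7

0 (4/13 voted 1)


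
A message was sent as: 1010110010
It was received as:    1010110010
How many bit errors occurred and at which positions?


XOR: 0000000000

0 errors (received matches sent)


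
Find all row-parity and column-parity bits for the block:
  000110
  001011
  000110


Row parities: 010
Column parities: 001011

Row P: 010, Col P: 001011, Corner: 1


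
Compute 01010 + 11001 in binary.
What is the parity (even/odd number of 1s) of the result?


01010 = 10
11001 = 25
Sum = 35 = 100011
1s count = 3

odd parity (3 ones in 100011)


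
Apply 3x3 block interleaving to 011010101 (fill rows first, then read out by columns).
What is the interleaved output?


Matrix:
  011
  010
  101
Read columns: 001110101

001110101


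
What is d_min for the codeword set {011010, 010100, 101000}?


Comparing all pairs, minimum distance: 3
Can detect 2 errors, correct 1 errors

3


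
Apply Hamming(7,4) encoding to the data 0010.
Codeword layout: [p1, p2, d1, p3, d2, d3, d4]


Parity bits: p1=0, p2=1, p3=1

0101010


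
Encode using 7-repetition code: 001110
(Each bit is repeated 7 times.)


Each bit -> 7 copies

000000000000001111111111111111111110000000


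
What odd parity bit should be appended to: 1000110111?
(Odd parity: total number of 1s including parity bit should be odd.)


Number of 1s in data: 6
Parity bit: 1

1


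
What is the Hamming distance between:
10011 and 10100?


XOR: 00111
Count of 1s: 3

3


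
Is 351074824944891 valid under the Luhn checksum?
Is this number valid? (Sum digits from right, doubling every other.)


Luhn sum = 75
75 mod 10 = 5

Invalid (Luhn sum mod 10 = 5)


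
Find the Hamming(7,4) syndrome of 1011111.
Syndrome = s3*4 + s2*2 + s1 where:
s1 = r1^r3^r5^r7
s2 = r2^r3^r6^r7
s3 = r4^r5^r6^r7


s1=0, s2=1, s3=0

Syndrome = 2 (error at position 2)


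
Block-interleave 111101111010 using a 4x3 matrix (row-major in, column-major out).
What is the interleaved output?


Matrix:
  111
  101
  111
  010
Read columns: 111010111110

111010111110


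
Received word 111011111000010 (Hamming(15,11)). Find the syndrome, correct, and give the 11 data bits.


Syndrome = 11: error at position 11

Data: 11111010010 (corrected bit 11)


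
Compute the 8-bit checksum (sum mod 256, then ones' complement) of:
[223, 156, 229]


Sum = 608 mod 256 = 96
Complement = 159

159


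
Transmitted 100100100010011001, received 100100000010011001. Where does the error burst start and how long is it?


XOR: 000000100000000000

Burst at position 6, length 1


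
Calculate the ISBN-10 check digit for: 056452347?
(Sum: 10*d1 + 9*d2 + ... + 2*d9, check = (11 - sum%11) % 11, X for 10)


Weighted sum: 199
199 mod 11 = 1

Check digit: X


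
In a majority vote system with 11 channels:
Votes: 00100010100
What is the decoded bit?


Ones: 3 out of 11
Threshold: 6

0 (3/11 voted 1)


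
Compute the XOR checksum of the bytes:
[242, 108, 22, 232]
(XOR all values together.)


XOR chain: 242 ^ 108 ^ 22 ^ 232 = 96

96


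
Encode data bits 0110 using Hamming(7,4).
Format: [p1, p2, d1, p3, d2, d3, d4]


Parity bits: p1=1, p2=1, p3=0

1100110


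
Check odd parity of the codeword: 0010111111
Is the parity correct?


Number of 1s: 7

Yes, parity is correct (7 ones)


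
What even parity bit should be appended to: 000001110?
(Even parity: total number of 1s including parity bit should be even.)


Number of 1s in data: 3
Parity bit: 1

1
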